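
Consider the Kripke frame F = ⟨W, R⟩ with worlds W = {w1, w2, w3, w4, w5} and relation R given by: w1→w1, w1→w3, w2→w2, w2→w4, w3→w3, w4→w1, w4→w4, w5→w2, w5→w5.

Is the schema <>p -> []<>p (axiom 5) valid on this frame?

No

By correspondence theory, 5 is valid on a frame iff R is Euclidean.
Euclidean: no — w1 R w3 and w1 R w1, but not w3 R w1.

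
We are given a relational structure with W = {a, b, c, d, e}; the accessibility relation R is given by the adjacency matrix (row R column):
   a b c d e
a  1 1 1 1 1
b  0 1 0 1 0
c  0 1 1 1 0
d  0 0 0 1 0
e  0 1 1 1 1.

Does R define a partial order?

Yes

Reflexive: yes — every world is R-related to itself.
Transitive: yes — every two-step R-path is closed by a direct edge.
Antisymmetric: yes — no distinct pair is related both ways.
So R is a partial order.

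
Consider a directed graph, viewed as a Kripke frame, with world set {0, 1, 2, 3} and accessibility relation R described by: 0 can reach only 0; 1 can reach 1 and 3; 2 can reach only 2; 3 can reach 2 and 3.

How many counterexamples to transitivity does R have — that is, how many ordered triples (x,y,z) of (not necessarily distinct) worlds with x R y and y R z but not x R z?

Enumerating: (1,3,2).

1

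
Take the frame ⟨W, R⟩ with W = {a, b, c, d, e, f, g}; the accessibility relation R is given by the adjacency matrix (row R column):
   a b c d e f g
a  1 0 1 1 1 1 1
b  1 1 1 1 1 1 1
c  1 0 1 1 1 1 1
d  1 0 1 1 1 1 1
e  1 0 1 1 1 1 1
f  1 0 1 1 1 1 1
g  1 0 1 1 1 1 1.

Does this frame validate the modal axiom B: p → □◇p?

No

By correspondence theory, B is valid on a frame iff R is symmetric.
Symmetric: no — b R a but not a R b.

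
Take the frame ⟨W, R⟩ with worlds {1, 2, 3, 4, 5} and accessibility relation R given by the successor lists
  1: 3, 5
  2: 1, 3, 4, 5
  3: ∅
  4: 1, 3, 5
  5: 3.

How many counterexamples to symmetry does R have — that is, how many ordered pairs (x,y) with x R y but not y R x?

Enumerating: (1,3), (1,5), (2,1), (2,3), (2,4), (2,5), (4,1), (4,3), (4,5), (5,3).

10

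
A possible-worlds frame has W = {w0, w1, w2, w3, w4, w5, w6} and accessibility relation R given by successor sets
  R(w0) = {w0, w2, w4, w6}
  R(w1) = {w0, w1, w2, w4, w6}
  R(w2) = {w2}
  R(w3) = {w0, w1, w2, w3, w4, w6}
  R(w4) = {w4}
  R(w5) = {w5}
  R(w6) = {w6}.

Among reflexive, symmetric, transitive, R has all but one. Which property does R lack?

Reflexive: yes — every world is R-related to itself.
Symmetric: no — w0 R w2 but not w2 R w0.
Transitive: yes — every two-step R-path is closed by a direct edge.
Only symmetric fails.

symmetric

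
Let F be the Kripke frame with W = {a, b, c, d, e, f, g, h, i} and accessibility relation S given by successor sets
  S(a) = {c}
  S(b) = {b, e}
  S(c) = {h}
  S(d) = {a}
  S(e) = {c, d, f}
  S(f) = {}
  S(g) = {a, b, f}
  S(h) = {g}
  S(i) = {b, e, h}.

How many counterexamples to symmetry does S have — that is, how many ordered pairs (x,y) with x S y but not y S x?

14

Enumerating: (a,c), (b,e), (c,h), (d,a), (e,c), (e,d), (e,f), (g,a), (g,b), (g,f), (h,g), (i,b), (i,e), (i,h).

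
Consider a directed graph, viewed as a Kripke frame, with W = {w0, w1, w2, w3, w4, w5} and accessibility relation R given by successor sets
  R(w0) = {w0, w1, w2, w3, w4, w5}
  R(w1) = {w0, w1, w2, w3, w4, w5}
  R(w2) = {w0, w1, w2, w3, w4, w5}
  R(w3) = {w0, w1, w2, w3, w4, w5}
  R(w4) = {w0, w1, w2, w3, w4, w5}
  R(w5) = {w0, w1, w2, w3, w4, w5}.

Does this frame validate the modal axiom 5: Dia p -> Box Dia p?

Yes

Axiom 5 corresponds to the accessibility relation being Euclidean.
Euclidean: yes — any two successors of a common world are R-related.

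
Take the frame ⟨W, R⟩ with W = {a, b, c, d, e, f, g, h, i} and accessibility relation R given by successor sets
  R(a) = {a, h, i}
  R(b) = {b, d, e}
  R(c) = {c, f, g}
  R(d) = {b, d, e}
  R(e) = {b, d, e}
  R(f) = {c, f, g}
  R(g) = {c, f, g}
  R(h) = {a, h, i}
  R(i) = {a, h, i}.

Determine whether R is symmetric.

Symmetric: yes — every pair in R has its reverse in R.

Yes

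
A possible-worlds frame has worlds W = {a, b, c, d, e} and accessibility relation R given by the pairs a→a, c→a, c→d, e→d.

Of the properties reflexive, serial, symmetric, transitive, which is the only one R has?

transitive

Reflexive: no — b is not related to itself.
Serial: no — b has no R-successor.
Symmetric: no — c R a but not a R c.
Transitive: yes — every two-step R-path is closed by a direct edge.
Only transitive holds.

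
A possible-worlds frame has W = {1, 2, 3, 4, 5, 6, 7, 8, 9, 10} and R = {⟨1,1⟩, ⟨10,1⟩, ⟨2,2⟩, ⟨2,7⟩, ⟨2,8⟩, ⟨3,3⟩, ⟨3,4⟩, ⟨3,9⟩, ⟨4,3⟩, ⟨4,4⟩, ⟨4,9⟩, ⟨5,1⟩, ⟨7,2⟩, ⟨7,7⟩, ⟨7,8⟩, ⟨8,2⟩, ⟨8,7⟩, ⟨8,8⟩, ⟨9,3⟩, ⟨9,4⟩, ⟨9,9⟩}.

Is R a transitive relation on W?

Yes

Transitive: yes — every two-step R-path is closed by a direct edge.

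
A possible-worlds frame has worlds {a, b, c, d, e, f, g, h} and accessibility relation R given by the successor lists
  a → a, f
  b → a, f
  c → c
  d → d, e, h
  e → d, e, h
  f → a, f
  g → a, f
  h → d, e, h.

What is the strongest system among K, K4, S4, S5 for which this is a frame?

K4

Transitive (axiom 4): yes — every two-step R-path is closed by a direct edge.
Reflexive (axiom T): no — b is not related to itself.
Euclidean (axiom 5): yes — any two successors of a common world are R-related.
So F validates K, K4; S4 would additionally require R to be reflexive. The strongest is K4.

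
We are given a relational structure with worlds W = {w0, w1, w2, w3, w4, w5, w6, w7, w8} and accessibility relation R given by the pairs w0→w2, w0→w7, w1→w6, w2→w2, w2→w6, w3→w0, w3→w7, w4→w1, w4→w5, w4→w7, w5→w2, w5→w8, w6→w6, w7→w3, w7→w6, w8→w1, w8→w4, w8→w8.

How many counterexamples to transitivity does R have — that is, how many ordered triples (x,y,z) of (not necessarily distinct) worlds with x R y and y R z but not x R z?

19

Enumerating: (w0,w2,w6), (w0,w7,w3), (w0,w7,w6), (w3,w0,w2), (w3,w7,w3), (w3,w7,w6), (w4,w1,w6), (w4,w5,w2), (w4,w5,w8), (w4,w7,w3), (w4,w7,w6), (w5,w2,w6), … and 7 more.
Total: 19.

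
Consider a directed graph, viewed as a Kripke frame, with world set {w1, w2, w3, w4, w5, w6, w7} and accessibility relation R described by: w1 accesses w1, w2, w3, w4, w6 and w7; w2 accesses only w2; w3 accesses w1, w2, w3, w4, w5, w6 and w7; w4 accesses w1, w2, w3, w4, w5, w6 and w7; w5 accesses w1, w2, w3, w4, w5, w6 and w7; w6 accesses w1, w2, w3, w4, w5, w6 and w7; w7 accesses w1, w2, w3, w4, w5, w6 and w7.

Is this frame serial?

Yes

Serial: yes — every world has a successor (e.g. w1 R w1).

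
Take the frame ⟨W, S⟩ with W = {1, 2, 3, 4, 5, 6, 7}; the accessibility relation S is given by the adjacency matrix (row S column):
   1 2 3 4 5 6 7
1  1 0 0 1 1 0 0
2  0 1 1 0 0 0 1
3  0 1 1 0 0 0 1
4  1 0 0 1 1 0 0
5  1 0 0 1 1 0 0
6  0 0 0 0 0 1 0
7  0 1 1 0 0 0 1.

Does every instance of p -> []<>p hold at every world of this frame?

Yes

Axiom B corresponds to the accessibility relation being symmetric.
Symmetric: yes — every pair in S has its reverse in S.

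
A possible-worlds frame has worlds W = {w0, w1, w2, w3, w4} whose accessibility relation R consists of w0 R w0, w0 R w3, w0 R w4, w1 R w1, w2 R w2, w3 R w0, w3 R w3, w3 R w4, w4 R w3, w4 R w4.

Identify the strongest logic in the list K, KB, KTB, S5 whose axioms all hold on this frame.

Symmetric (axiom B): no — w0 R w4 but not w4 R w0.
Reflexive (axiom T): yes — every world is R-related to itself.
Euclidean (axiom 5): no — w3 R w4 and w3 R w0, but not w4 R w0.
So F validates K; KB would additionally require R to be symmetric. The strongest is K.

K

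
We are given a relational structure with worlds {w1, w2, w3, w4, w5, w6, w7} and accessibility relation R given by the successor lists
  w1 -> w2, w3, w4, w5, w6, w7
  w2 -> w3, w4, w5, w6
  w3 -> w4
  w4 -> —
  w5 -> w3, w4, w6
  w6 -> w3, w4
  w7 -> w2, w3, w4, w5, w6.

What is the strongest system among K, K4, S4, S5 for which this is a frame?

K4

Transitive (axiom 4): yes — every two-step R-path is closed by a direct edge.
Reflexive (axiom T): no — w1 is not related to itself.
Euclidean (axiom 5): no — w1 R w2 and w1 R w7, but not w2 R w7.
So F validates K, K4; S4 would additionally require R to be reflexive. The strongest is K4.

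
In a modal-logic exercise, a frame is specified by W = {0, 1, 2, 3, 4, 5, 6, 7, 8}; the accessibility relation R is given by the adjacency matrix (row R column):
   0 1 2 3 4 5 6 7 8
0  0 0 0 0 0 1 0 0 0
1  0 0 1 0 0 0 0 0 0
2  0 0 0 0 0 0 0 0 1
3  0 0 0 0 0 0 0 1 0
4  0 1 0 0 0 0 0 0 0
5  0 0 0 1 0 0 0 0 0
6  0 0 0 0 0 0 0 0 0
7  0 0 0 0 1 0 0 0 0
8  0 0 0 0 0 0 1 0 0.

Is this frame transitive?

Transitive: no — 0 R 5 and 5 R 3, but not 0 R 3.

No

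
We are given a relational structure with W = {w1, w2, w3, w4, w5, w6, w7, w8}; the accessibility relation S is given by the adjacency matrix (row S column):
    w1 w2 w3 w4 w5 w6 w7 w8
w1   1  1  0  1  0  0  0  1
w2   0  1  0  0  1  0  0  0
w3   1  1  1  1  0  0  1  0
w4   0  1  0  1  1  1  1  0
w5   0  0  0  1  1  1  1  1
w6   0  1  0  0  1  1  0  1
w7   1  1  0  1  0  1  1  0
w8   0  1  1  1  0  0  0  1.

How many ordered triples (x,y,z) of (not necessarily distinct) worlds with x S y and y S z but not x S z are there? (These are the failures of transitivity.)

Enumerating: (w1,w2,w5), (w1,w4,w5), (w1,w4,w6), (w1,w4,w7), (w1,w8,w3), (w2,w5,w4), (w2,w5,w6), (w2,w5,w7), (w2,w5,w8), (w3,w1,w8), (w3,w2,w5), (w3,w4,w5), … and 26 more.
Total: 38.

38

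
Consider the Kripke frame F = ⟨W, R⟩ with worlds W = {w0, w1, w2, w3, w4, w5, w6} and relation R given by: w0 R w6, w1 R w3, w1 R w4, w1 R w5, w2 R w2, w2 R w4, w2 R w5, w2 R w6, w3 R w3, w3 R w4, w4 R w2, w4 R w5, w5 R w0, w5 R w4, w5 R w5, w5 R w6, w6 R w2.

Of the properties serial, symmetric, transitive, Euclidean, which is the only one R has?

Serial: yes — every world has a successor (e.g. w0 R w6).
Symmetric: no — w0 R w6 but not w6 R w0.
Transitive: no — w0 R w6 and w6 R w2, but not w0 R w2.
Euclidean: no — w1 R w3 and w1 R w5, but not w3 R w5.
Only serial holds.

serial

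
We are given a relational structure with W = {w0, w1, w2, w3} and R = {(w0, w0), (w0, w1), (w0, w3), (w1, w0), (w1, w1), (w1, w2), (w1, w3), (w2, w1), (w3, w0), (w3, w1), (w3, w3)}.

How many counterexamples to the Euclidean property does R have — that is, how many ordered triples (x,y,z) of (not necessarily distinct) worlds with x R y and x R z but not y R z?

Enumerating: (w1,w0,w2), (w1,w2,w0), (w1,w2,w2), (w1,w2,w3), (w1,w3,w2).

5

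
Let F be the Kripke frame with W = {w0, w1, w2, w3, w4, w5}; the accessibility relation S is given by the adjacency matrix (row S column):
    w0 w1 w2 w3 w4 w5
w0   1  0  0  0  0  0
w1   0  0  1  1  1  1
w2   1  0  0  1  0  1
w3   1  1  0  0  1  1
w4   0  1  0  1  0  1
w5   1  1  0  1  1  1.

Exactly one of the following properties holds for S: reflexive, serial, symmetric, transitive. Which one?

Reflexive: no — w1 is not related to itself.
Serial: yes — every world has a successor (e.g. w0 S w0).
Symmetric: no — w1 S w2 but not w2 S w1.
Transitive: no — w1 S w2 and w2 S w0, but not w1 S w0.
Only serial holds.

serial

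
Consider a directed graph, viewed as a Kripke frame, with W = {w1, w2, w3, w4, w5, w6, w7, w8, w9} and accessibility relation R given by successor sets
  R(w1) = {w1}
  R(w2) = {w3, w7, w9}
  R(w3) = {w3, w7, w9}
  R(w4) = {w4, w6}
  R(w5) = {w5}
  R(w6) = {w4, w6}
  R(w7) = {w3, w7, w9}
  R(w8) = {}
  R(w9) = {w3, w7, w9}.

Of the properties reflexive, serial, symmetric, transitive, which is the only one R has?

transitive

Reflexive: no — w2 is not related to itself.
Serial: no — w8 has no R-successor.
Symmetric: no — w2 R w3 but not w3 R w2.
Transitive: yes — every two-step R-path is closed by a direct edge.
Only transitive holds.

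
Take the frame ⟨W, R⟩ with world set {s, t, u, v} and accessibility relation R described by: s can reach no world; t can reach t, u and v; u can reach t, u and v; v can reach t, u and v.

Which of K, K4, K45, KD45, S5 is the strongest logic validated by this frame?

Transitive (axiom 4): yes — every two-step R-path is closed by a direct edge.
Euclidean (axiom 5): yes — any two successors of a common world are R-related.
Serial (axiom D): no — s has no R-successor.
Reflexive (axiom T): no — s is not related to itself.
So F validates K, K4, K45; KD45 would additionally require R to be serial. The strongest is K45.

K45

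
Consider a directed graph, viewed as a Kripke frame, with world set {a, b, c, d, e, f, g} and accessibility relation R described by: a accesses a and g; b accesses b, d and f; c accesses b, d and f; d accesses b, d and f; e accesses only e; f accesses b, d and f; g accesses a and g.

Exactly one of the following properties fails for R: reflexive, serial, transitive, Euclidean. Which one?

reflexive

Reflexive: no — c is not related to itself.
Serial: yes — every world has a successor (e.g. a R a).
Transitive: yes — every two-step R-path is closed by a direct edge.
Euclidean: yes — any two successors of a common world are R-related.
Only reflexive fails.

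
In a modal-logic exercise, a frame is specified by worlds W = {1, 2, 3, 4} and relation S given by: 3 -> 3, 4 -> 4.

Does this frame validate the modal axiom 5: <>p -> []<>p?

By correspondence theory, 5 is valid on a frame iff S is Euclidean.
Euclidean: yes — any two successors of a common world are S-related.

Yes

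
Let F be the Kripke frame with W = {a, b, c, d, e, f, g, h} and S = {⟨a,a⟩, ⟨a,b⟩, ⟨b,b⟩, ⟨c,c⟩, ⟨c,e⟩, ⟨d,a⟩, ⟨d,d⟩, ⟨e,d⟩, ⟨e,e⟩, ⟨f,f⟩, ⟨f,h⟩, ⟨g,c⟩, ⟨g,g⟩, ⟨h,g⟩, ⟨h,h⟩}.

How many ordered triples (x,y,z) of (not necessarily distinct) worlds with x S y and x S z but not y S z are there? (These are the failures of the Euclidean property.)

7

Enumerating: (a,b,a), (c,e,c), (d,a,d), (e,d,e), (f,h,f), (g,c,g), (h,g,h).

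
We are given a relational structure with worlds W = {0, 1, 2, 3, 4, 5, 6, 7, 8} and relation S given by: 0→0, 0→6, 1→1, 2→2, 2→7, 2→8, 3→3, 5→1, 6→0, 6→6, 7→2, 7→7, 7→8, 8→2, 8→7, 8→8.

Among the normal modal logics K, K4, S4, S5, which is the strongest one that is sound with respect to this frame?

K4

Transitive (axiom 4): yes — every two-step S-path is closed by a direct edge.
Reflexive (axiom T): no — 4 is not related to itself.
Euclidean (axiom 5): yes — any two successors of a common world are S-related.
So F validates K, K4; S4 would additionally require S to be reflexive. The strongest is K4.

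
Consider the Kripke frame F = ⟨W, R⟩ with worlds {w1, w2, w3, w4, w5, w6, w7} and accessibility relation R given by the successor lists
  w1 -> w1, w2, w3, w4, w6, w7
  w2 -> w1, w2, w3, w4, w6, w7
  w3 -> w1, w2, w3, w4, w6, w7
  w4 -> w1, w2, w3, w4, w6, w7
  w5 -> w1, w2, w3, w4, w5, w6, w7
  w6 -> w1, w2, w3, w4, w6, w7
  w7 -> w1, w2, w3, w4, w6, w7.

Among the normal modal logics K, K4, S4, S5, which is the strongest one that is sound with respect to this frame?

S4

Transitive (axiom 4): yes — every two-step R-path is closed by a direct edge.
Reflexive (axiom T): yes — every world is R-related to itself.
Euclidean (axiom 5): no — w5 R w1 and w5 R w5, but not w1 R w5.
So F validates K, K4, S4; S5 would additionally require R to be Euclidean. The strongest is S4.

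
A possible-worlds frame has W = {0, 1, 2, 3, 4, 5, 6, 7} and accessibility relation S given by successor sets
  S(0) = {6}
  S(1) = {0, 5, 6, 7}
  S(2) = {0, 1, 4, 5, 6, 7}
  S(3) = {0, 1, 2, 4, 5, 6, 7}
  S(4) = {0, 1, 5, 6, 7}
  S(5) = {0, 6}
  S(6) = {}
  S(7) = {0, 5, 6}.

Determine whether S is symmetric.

No

Symmetric: no — 0 S 6 but not 6 S 0.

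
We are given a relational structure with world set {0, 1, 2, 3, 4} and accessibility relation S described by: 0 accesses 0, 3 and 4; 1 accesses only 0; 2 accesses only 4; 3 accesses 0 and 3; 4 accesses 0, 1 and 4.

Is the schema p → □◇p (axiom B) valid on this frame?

By correspondence theory, B is valid on a frame iff S is symmetric.
Symmetric: no — 1 S 0 but not 0 S 1.

No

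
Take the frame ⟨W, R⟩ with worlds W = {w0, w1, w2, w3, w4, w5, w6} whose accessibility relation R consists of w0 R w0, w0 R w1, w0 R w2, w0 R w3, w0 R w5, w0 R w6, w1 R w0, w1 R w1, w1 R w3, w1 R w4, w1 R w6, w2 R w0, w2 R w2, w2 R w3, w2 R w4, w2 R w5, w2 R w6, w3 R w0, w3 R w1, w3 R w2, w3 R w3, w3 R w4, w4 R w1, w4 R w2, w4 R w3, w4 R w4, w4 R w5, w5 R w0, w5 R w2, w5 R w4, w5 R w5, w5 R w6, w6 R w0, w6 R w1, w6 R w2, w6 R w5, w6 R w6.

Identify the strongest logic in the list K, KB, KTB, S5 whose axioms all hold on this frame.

KTB

Symmetric (axiom B): yes — every pair in R has its reverse in R.
Reflexive (axiom T): yes — every world is R-related to itself.
Euclidean (axiom 5): no — w0 R w1 and w0 R w2, but not w1 R w2.
So F validates K, KB, KTB; S5 would additionally require R to be Euclidean. The strongest is KTB.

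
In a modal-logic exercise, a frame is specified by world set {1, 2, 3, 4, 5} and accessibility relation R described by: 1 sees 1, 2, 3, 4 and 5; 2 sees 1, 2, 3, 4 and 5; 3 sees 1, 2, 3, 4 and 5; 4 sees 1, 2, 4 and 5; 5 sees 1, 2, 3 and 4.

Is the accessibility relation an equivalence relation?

No

Reflexive: no — 5 is not related to itself.
Symmetric: no — 3 R 4 but not 4 R 3.
Transitive: no — 4 R 1 and 1 R 3, but not 4 R 3.
So R is not an equivalence relation.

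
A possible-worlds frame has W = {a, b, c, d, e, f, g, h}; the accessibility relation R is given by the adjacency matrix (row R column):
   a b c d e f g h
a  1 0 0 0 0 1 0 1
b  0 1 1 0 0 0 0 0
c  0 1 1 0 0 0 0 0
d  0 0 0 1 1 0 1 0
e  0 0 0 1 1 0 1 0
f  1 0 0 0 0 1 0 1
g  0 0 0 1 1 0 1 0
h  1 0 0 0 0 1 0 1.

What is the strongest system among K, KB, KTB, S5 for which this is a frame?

Symmetric (axiom B): yes — every pair in R has its reverse in R.
Reflexive (axiom T): yes — every world is R-related to itself.
Euclidean (axiom 5): yes — any two successors of a common world are R-related.
So F validates K, KB, KTB, S5. The strongest is S5.

S5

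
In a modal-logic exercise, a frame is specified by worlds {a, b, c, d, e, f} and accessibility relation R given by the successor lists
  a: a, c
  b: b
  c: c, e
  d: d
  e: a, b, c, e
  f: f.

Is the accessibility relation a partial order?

No

Reflexive: yes — every world is R-related to itself.
Transitive: no — a R c and c R e, but not a R e.
Antisymmetric: no — c R e and e R c with c ≠ e.
So R is not a partial order.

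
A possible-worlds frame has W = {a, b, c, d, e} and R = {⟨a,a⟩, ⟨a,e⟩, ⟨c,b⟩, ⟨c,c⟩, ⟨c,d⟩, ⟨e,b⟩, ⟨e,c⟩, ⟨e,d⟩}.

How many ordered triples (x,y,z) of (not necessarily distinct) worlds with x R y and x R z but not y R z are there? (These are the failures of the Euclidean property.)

14

Enumerating: (a,e,a), (a,e,e), (c,b,b), (c,b,c), (c,b,d), (c,d,b), (c,d,c), (c,d,d), (e,b,b), (e,b,c), (e,b,d), (e,d,b), (e,d,c), (e,d,d).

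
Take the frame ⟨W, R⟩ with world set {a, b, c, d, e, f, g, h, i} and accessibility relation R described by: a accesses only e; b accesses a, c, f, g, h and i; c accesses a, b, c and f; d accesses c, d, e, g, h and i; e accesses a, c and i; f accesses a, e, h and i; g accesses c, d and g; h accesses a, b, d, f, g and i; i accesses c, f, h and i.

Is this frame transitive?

No

Transitive: no — a R e and e R c, but not a R c.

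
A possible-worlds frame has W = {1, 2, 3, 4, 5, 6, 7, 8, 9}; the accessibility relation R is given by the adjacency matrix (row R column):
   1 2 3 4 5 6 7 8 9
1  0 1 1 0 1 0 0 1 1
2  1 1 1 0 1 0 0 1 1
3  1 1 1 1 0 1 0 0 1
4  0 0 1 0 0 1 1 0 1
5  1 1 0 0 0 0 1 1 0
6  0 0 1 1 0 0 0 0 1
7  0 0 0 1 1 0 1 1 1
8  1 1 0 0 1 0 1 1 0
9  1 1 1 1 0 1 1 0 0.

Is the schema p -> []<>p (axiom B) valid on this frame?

Yes

By correspondence theory, B is valid on a frame iff R is symmetric.
Symmetric: yes — every pair in R has its reverse in R.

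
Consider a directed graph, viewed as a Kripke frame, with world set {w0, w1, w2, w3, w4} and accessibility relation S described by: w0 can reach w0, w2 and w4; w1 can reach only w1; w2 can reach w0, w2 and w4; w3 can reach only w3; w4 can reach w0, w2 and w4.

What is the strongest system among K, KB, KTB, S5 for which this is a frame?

Symmetric (axiom B): yes — every pair in S has its reverse in S.
Reflexive (axiom T): yes — every world is S-related to itself.
Euclidean (axiom 5): yes — any two successors of a common world are S-related.
So F validates K, KB, KTB, S5. The strongest is S5.

S5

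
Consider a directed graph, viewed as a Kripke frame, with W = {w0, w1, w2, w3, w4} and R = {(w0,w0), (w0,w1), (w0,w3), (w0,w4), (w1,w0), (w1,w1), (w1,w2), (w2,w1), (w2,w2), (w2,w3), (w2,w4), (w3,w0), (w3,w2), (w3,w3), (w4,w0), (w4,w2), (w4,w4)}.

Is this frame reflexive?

Reflexive: yes — every world is R-related to itself.

Yes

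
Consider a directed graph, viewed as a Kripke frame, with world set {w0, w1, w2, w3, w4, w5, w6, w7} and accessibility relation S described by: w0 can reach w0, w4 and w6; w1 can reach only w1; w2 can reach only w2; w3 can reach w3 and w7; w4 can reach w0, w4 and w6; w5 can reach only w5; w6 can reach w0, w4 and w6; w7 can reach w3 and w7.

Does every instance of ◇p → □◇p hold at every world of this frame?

Yes

The schema 5 characterises exactly the Euclidean frames.
Euclidean: yes — any two successors of a common world are S-related.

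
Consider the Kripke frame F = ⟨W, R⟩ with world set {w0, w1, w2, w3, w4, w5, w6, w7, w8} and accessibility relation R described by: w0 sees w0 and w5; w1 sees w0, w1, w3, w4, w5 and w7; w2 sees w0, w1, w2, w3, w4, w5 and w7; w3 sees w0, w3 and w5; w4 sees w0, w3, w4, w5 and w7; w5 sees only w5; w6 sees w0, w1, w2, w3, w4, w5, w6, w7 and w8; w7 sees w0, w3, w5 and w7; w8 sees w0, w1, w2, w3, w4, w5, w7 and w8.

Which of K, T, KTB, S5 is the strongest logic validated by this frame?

T

Reflexive (axiom T): yes — every world is R-related to itself.
Symmetric (axiom B): no — w0 R w5 but not w5 R w0.
Euclidean (axiom 5): no — w1 R w0 and w1 R w3, but not w0 R w3.
So F validates K, T; KTB would additionally require R to be symmetric. The strongest is T.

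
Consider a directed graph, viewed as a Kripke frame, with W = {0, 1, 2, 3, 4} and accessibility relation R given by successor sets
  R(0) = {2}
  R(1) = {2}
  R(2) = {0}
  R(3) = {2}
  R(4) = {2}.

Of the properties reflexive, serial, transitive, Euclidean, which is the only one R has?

Reflexive: no — 0 is not related to itself.
Serial: yes — every world has a successor (e.g. 0 R 2).
Transitive: no — 1 R 2 and 2 R 0, but not 1 R 0.
Euclidean: no — 0 R 2 and 0 R 2, but not 2 R 2.
Only serial holds.

serial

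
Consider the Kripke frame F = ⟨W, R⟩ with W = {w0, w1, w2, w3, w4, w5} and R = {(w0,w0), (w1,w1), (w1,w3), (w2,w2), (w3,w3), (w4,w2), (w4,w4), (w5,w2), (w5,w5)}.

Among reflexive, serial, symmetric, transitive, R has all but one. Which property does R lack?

Reflexive: yes — every world is R-related to itself.
Serial: yes — every world has a successor (e.g. w0 R w0).
Symmetric: no — w1 R w3 but not w3 R w1.
Transitive: yes — every two-step R-path is closed by a direct edge.
Only symmetric fails.

symmetric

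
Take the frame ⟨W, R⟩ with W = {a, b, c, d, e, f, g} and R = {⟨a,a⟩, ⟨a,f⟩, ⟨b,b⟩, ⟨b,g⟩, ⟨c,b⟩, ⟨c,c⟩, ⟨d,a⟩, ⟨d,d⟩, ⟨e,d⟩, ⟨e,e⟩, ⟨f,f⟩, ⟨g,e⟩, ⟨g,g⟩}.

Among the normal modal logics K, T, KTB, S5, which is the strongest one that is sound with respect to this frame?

T

Reflexive (axiom T): yes — every world is R-related to itself.
Symmetric (axiom B): no — a R f but not f R a.
Euclidean (axiom 5): no — a R f and a R a, but not f R a.
So F validates K, T; KTB would additionally require R to be symmetric. The strongest is T.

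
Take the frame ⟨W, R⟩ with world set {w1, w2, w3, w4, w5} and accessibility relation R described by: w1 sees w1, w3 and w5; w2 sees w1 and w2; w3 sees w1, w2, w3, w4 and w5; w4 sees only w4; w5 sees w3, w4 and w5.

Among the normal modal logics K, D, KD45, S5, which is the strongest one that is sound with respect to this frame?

D

Serial (axiom D): yes — every world has a successor (e.g. w1 R w1).
Euclidean (axiom 5): no — w3 R w1 and w3 R w2, but not w1 R w2.
Transitive (axiom 4): no — w1 R w3 and w3 R w2, but not w1 R w2.
Reflexive (axiom T): yes — every world is R-related to itself.
So F validates K, D; KD45 would additionally require R to be Euclidean and transitive. The strongest is D.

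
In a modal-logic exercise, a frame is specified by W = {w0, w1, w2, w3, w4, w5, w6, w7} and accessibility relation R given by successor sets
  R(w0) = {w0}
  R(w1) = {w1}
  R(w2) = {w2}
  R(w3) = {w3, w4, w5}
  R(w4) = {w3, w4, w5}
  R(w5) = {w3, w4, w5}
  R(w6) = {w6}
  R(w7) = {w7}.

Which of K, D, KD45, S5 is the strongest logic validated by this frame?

S5

Serial (axiom D): yes — every world has a successor (e.g. w0 R w0).
Euclidean (axiom 5): yes — any two successors of a common world are R-related.
Transitive (axiom 4): yes — every two-step R-path is closed by a direct edge.
Reflexive (axiom T): yes — every world is R-related to itself.
So F validates K, D, KD45, S5. The strongest is S5.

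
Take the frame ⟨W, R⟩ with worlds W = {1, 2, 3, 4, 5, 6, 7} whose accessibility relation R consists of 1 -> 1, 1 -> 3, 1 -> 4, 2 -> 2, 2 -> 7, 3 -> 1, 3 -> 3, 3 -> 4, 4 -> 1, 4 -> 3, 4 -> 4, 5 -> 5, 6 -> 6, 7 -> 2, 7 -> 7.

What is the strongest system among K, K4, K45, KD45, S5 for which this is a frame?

S5

Transitive (axiom 4): yes — every two-step R-path is closed by a direct edge.
Euclidean (axiom 5): yes — any two successors of a common world are R-related.
Serial (axiom D): yes — every world has a successor (e.g. 1 R 1).
Reflexive (axiom T): yes — every world is R-related to itself.
So F validates K, K4, K45, KD45, S5. The strongest is S5.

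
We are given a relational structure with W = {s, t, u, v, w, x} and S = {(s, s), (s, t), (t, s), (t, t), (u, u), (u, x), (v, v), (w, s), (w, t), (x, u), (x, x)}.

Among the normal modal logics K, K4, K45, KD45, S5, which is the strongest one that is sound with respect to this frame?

Transitive (axiom 4): yes — every two-step S-path is closed by a direct edge.
Euclidean (axiom 5): yes — any two successors of a common world are S-related.
Serial (axiom D): yes — every world has a successor (e.g. s S s).
Reflexive (axiom T): no — w is not related to itself.
So F validates K, K4, K45, KD45; S5 would additionally require S to be reflexive. The strongest is KD45.

KD45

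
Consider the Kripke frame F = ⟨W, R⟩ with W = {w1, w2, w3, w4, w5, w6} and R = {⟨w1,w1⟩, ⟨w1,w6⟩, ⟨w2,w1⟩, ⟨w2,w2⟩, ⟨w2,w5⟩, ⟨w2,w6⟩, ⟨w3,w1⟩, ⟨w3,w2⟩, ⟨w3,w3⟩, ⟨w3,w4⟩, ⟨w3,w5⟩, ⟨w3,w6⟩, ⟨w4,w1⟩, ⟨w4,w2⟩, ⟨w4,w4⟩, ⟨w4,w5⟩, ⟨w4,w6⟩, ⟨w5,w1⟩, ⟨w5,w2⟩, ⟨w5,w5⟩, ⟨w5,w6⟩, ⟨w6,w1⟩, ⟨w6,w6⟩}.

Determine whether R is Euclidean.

No

Euclidean: no — w2 R w1 and w2 R w5, but not w1 R w5.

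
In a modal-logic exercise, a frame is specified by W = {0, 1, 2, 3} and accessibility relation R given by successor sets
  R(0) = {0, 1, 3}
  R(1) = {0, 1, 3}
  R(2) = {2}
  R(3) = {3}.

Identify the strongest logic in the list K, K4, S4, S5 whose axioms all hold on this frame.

Transitive (axiom 4): yes — every two-step R-path is closed by a direct edge.
Reflexive (axiom T): yes — every world is R-related to itself.
Euclidean (axiom 5): no — 0 R 3 and 0 R 1, but not 3 R 1.
So F validates K, K4, S4; S5 would additionally require R to be Euclidean. The strongest is S4.

S4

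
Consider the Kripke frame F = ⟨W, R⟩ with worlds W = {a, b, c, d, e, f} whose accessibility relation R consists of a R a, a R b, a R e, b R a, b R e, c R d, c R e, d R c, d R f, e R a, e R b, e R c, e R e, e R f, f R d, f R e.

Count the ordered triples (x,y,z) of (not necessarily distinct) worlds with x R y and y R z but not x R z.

Enumerating: (a,e,c), (a,e,f), (b,a,b), (b,e,b), (b,e,c), (b,e,f), (c,d,c), (c,d,f), (c,e,a), (c,e,b), (c,e,c), (c,e,f), … and 12 more.
Total: 24.

24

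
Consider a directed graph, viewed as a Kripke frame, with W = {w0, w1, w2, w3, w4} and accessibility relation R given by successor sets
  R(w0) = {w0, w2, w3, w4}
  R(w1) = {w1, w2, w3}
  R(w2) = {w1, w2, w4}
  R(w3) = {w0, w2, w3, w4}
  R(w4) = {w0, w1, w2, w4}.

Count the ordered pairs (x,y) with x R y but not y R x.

Enumerating: (w0,w2), (w1,w3), (w3,w2), (w3,w4), (w4,w1).

5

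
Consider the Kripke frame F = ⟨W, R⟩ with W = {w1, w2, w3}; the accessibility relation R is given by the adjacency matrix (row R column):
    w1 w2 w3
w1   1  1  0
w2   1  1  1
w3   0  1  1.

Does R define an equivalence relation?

No

Reflexive: yes — every world is R-related to itself.
Symmetric: yes — every pair in R has its reverse in R.
Transitive: no — w1 R w2 and w2 R w3, but not w1 R w3.
So R is not an equivalence relation.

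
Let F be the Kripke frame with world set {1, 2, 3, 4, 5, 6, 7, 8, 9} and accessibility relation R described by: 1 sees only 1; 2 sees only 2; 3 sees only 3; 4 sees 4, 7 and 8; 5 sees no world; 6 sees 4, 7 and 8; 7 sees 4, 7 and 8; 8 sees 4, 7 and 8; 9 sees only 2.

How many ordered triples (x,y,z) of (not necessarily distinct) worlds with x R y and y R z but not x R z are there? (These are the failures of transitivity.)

0

R is transitive; there are no such tuples.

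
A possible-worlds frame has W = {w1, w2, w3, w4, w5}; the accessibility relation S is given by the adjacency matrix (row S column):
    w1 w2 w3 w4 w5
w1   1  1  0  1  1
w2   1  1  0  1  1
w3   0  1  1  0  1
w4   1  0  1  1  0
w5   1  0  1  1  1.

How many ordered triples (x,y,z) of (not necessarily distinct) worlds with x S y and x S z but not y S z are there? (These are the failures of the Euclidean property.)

Enumerating: (w1,w4,w2), (w1,w4,w5), (w1,w5,w2), (w2,w4,w2), (w2,w4,w5), (w2,w5,w2), (w3,w2,w3), (w3,w5,w2), (w4,w1,w3), (w4,w3,w1), (w4,w3,w4), (w5,w1,w3), (w5,w3,w1), (w5,w3,w4), (w5,w4,w5).

15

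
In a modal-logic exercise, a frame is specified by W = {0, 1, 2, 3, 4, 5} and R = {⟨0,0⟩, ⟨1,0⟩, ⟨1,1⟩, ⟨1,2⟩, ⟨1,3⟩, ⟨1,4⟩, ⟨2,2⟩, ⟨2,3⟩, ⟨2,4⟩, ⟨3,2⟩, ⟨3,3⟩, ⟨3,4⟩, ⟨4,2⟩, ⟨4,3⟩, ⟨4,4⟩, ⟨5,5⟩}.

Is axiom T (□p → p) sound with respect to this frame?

Yes

By correspondence theory, T is valid on a frame iff R is reflexive.
Reflexive: yes — every world is R-related to itself.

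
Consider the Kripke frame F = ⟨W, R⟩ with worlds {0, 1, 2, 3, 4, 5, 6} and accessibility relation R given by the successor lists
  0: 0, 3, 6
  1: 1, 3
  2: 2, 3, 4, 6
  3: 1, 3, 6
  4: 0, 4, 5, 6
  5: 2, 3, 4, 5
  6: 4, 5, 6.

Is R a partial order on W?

No

Reflexive: yes — every world is R-related to itself.
Transitive: no — 0 R 3 and 3 R 1, but not 0 R 1.
Antisymmetric: no — 1 R 3 and 3 R 1 with 1 ≠ 3.
So R is not a partial order.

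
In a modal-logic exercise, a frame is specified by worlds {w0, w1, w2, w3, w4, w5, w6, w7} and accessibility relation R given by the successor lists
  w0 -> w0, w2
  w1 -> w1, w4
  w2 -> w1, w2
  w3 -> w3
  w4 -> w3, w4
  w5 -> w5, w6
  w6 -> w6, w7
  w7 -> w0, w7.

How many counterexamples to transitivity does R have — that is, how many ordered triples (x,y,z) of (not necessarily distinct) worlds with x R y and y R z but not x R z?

6

Enumerating: (w0,w2,w1), (w1,w4,w3), (w2,w1,w4), (w5,w6,w7), (w6,w7,w0), (w7,w0,w2).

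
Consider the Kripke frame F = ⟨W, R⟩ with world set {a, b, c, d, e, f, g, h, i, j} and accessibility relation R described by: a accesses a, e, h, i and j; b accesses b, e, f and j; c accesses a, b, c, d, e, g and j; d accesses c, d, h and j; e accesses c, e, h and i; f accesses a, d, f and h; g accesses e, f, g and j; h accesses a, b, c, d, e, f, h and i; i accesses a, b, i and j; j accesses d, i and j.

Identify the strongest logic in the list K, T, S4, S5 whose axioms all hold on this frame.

T

Reflexive (axiom T): yes — every world is R-related to itself.
Transitive (axiom 4): no — a R e and e R c, but not a R c.
Euclidean (axiom 5): no — a R e and a R j, but not e R j.
So F validates K, T; S4 would additionally require R to be transitive. The strongest is T.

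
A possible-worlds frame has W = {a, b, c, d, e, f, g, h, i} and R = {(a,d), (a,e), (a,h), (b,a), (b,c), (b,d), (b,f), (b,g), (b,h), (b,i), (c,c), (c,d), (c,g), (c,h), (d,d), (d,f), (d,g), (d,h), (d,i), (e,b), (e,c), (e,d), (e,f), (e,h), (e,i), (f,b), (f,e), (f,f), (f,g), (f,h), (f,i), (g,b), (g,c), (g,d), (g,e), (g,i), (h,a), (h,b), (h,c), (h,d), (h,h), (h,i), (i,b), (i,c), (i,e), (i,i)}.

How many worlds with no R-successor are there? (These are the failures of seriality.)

R is serial; there are no such worlds.

0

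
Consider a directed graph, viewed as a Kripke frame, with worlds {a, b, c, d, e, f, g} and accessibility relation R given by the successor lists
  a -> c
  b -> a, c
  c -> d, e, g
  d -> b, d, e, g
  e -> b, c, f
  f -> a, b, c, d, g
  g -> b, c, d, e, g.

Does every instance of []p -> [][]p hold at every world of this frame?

Axiom 4 corresponds to the accessibility relation being transitive.
Transitive: no — a R c and c R d, but not a R d.

No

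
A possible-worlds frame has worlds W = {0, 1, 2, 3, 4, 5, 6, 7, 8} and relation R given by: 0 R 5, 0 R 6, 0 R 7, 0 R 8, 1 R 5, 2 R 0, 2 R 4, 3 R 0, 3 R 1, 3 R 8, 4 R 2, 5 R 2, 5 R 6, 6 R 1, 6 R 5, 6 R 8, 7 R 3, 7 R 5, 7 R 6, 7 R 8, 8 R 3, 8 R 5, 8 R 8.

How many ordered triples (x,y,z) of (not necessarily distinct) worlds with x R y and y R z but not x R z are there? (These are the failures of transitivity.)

Enumerating: (0,5,2), (0,6,1), (0,7,3), (0,8,3), (1,5,2), (1,5,6), (2,0,5), (2,0,6), (2,0,7), (2,0,8), (2,4,2), (3,0,5), … and 23 more.
Total: 35.

35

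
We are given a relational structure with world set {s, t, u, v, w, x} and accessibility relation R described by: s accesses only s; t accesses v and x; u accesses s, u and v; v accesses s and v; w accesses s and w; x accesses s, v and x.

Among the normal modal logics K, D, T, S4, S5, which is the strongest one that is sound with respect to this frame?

D

Serial (axiom D): yes — every world has a successor (e.g. s R s).
Reflexive (axiom T): no — t is not related to itself.
Transitive (axiom 4): no — t R v and v R s, but not t R s.
Euclidean (axiom 5): no — t R v and t R x, but not v R x.
So F validates K, D; T would additionally require R to be reflexive. The strongest is D.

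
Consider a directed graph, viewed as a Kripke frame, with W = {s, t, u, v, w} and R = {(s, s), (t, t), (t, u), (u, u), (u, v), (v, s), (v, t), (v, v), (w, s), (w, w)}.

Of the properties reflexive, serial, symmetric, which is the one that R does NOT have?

Reflexive: yes — every world is R-related to itself.
Serial: yes — every world has a successor (e.g. s R s).
Symmetric: no — t R u but not u R t.
Only symmetric fails.

symmetric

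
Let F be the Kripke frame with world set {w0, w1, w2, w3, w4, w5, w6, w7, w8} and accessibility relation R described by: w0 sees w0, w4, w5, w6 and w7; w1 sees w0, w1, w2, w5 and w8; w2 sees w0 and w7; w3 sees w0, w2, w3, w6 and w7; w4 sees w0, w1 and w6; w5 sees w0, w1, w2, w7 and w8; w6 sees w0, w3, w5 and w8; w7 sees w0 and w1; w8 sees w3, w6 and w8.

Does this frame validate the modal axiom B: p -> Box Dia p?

No

The schema B characterises exactly the symmetric frames.
Symmetric: no — w1 R w0 but not w0 R w1.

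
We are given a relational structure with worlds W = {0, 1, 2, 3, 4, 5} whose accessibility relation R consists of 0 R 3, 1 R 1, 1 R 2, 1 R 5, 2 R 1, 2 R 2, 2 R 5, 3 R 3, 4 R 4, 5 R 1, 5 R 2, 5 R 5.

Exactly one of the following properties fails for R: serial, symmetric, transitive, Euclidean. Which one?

symmetric

Serial: yes — every world has a successor (e.g. 0 R 3).
Symmetric: no — 0 R 3 but not 3 R 0.
Transitive: yes — every two-step R-path is closed by a direct edge.
Euclidean: yes — any two successors of a common world are R-related.
Only symmetric fails.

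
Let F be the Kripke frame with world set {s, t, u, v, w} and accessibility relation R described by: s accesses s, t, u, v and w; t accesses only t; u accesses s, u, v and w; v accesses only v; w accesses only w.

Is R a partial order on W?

Reflexive: yes — every world is R-related to itself.
Transitive: no — u R s and s R t, but not u R t.
Antisymmetric: no — s R u and u R s with s ≠ u.
So R is not a partial order.

No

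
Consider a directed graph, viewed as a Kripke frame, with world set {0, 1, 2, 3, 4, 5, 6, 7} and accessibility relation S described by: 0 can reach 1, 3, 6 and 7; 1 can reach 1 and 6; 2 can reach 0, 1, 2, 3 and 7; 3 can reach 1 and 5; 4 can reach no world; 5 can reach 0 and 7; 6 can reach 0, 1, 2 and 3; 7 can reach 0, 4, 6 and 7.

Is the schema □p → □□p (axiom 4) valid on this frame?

Axiom 4 corresponds to the accessibility relation being transitive.
Transitive: no — 0 S 3 and 3 S 5, but not 0 S 5.

No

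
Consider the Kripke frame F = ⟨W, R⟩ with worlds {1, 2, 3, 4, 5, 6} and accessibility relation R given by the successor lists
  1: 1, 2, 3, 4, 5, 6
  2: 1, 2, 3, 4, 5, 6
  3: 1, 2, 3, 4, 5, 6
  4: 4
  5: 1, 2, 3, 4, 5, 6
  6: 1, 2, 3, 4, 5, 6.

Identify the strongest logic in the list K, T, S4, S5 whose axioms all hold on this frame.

Reflexive (axiom T): yes — every world is R-related to itself.
Transitive (axiom 4): yes — every two-step R-path is closed by a direct edge.
Euclidean (axiom 5): no — 1 R 4 and 1 R 2, but not 4 R 2.
So F validates K, T, S4; S5 would additionally require R to be Euclidean. The strongest is S4.

S4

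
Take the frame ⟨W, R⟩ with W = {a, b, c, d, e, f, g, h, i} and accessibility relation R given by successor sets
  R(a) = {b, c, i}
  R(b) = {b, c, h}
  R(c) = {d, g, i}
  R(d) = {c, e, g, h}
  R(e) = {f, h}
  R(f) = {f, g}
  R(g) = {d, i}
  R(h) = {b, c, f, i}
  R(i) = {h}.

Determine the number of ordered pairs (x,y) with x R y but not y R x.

14

Enumerating: (a,b), (a,c), (a,i), (b,c), (c,g), (c,i), (d,e), (d,h), (e,f), (e,h), (f,g), (g,i), (h,c), (h,f).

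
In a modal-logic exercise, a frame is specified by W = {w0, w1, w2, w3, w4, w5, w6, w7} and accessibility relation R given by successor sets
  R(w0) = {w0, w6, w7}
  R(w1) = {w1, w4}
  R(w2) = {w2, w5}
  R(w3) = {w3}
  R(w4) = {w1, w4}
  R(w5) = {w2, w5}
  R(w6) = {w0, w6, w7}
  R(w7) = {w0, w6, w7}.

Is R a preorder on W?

Yes

Reflexive: yes — every world is R-related to itself.
Transitive: yes — every two-step R-path is closed by a direct edge.
So R is a preorder.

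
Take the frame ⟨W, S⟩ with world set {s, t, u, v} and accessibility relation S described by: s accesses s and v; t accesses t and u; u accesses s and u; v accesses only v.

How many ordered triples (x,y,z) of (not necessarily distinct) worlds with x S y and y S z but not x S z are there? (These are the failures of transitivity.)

2

Enumerating: (t,u,s), (u,s,v).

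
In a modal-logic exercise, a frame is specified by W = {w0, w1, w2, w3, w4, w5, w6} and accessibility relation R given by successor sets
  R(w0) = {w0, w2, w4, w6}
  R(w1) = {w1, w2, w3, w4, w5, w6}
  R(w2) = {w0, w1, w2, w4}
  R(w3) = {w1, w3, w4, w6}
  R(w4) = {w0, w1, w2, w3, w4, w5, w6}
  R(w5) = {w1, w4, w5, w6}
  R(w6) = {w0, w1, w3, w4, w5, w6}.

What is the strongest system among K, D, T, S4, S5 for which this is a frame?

Serial (axiom D): yes — every world has a successor (e.g. w0 R w0).
Reflexive (axiom T): yes — every world is R-related to itself.
Transitive (axiom 4): no — w0 R w2 and w2 R w1, but not w0 R w1.
Euclidean (axiom 5): no — w0 R w2 and w0 R w6, but not w2 R w6.
So F validates K, D, T; S4 would additionally require R to be transitive. The strongest is T.

T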